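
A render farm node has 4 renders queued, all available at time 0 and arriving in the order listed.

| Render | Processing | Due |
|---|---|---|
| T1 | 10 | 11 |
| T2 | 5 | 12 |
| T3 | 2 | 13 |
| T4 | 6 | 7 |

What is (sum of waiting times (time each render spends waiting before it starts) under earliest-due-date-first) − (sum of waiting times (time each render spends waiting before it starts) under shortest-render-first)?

EDD (increasing due date): T4 T1 T2 T3.
T4: waits 0, runs 0→6
T1: waits 6, runs 6→16
T2: waits 16, runs 16→21
T3: waits 21, runs 21→23
Sum = 0+6+16+21 = 43.
SPT (increasing processing time): T3 T2 T4 T1.
T3: waits 0, runs 0→2
T2: waits 2, runs 2→7
T4: waits 7, runs 7→13
T1: waits 13, runs 13→23
Sum = 0+2+7+13 = 22.
Difference = 43 − 22 = 21.

21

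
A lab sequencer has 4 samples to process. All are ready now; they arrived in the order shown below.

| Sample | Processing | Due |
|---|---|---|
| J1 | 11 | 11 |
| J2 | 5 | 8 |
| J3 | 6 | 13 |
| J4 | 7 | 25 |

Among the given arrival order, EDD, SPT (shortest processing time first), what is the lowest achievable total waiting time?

34

FIFO (arrival order): J1 J2 J3 J4.
J1: waits 0, runs 0→11
J2: waits 11, runs 11→16
J3: waits 16, runs 16→22
J4: waits 22, runs 22→29
Sum = 0+11+16+22 = 49.
EDD (increasing due date): J2 J1 J3 J4.
J2: waits 0, runs 0→5
J1: waits 5, runs 5→16
J3: waits 16, runs 16→22
J4: waits 22, runs 22→29
Sum = 0+5+16+22 = 43.
SPT (increasing processing time): J2 J3 J4 J1.
J2: waits 0, runs 0→5
J3: waits 5, runs 5→11
J4: waits 11, runs 11→18
J1: waits 18, runs 18→29
Sum = 0+5+11+18 = 34.
FIFO 49, EDD 43, SPT 34 → minimum 34.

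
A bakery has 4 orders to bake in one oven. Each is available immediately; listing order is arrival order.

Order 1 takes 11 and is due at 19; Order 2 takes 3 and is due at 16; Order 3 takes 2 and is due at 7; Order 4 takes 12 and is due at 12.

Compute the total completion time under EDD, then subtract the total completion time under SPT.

EDD (increasing due date): Order 3 Order 4 Order 2 Order 1.
Order 3: 0→2
Order 4: 2→14
Order 2: 14→17
Order 1: 17→28
Sum = 2+14+17+28 = 61.
SPT (increasing processing time): Order 3 Order 2 Order 1 Order 4.
Order 3: 0→2
Order 2: 2→5
Order 1: 5→16
Order 4: 16→28
Sum = 2+5+16+28 = 51.
Difference = 61 − 51 = 10.

10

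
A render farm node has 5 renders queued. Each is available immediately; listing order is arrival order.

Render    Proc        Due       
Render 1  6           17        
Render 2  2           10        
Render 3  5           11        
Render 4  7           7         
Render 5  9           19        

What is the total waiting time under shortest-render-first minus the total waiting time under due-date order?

SPT (increasing processing time): Render 2 Render 3 Render 1 Render 4 Render 5.
Render 2: waits 0, runs 0→2
Render 3: waits 2, runs 2→7
Render 1: waits 7, runs 7→13
Render 4: waits 13, runs 13→20
Render 5: waits 20, runs 20→29
Sum = 0+2+7+13+20 = 42.
EDD (increasing due date): Render 4 Render 2 Render 3 Render 1 Render 5.
Render 4: waits 0, runs 0→7
Render 2: waits 7, runs 7→9
Render 3: waits 9, runs 9→14
Render 1: waits 14, runs 14→20
Render 5: waits 20, runs 20→29
Sum = 0+7+9+14+20 = 50.
Difference = 42 − 50 = -8.

-8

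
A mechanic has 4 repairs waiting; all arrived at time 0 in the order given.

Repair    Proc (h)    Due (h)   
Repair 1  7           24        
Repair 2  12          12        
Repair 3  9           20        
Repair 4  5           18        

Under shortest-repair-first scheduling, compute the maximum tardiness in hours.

SPT (increasing processing time): Repair 4 Repair 1 Repair 3 Repair 2.
Repair 4: 0→5, due 18, tardiness 0
Repair 1: 5→12, due 24, tardiness 0
Repair 3: 12→21, due 20, tardiness 1
Repair 2: 21→33, due 12, tardiness 21
Maximum = 21.

21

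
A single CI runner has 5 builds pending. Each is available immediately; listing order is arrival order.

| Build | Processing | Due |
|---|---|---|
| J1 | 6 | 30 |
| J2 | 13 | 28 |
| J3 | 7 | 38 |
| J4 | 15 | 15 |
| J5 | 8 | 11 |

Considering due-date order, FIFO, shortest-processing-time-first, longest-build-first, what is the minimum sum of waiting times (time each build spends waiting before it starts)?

EDD (increasing due date): J5 J4 J2 J1 J3.
J5: waits 0, runs 0→8
J4: waits 8, runs 8→23
J2: waits 23, runs 23→36
J1: waits 36, runs 36→42
J3: waits 42, runs 42→49
Sum = 0+8+23+36+42 = 109.
FIFO (arrival order): J1 J2 J3 J4 J5.
J1: waits 0, runs 0→6
J2: waits 6, runs 6→19
J3: waits 19, runs 19→26
J4: waits 26, runs 26→41
J5: waits 41, runs 41→49
Sum = 0+6+19+26+41 = 92.
SPT (increasing processing time): J1 J3 J5 J2 J4.
J1: waits 0, runs 0→6
J3: waits 6, runs 6→13
J5: waits 13, runs 13→21
J2: waits 21, runs 21→34
J4: waits 34, runs 34→49
Sum = 0+6+13+21+34 = 74.
LPT (decreasing processing time): J4 J2 J5 J3 J1.
J4: waits 0, runs 0→15
J2: waits 15, runs 15→28
J5: waits 28, runs 28→36
J3: waits 36, runs 36→43
J1: waits 43, runs 43→49
Sum = 0+15+28+36+43 = 122.
EDD 109, FIFO 92, SPT 74, LPT 122 → minimum 74.

74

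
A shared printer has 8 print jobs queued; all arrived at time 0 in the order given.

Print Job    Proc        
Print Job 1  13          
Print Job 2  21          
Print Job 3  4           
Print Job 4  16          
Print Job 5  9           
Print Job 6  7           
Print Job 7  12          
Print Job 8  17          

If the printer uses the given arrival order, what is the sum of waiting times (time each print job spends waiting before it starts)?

354

FIFO (arrival order): Print Job 1 Print Job 2 Print Job 3 Print Job 4 Print Job 5 Print Job 6 Print Job 7 Print Job 8.
Print Job 1: waits 0, runs 0→13
Print Job 2: waits 13, runs 13→34
Print Job 3: waits 34, runs 34→38
Print Job 4: waits 38, runs 38→54
Print Job 5: waits 54, runs 54→63
Print Job 6: waits 63, runs 63→70
Print Job 7: waits 70, runs 70→82
Print Job 8: waits 82, runs 82→99
Sum = 0+13+34+38+54+63+70+82 = 354.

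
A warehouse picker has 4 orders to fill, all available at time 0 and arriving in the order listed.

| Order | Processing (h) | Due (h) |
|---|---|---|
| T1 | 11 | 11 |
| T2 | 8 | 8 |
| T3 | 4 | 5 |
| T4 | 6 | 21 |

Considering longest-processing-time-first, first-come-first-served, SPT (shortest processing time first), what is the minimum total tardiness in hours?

28

LPT (decreasing processing time): T1 T2 T4 T3.
T1: 0→11, due 11, tardiness 0
T2: 11→19, due 8, tardiness 11
T4: 19→25, due 21, tardiness 4
T3: 25→29, due 5, tardiness 24
Sum = 0+11+4+24 = 39.
FIFO (arrival order): T1 T2 T3 T4.
T1: 0→11, due 11, tardiness 0
T2: 11→19, due 8, tardiness 11
T3: 19→23, due 5, tardiness 18
T4: 23→29, due 21, tardiness 8
Sum = 0+11+18+8 = 37.
SPT (increasing processing time): T3 T4 T2 T1.
T3: 0→4, due 5, tardiness 0
T4: 4→10, due 21, tardiness 0
T2: 10→18, due 8, tardiness 10
T1: 18→29, due 11, tardiness 18
Sum = 0+0+10+18 = 28.
LPT 39, FIFO 37, SPT 28 → minimum 28.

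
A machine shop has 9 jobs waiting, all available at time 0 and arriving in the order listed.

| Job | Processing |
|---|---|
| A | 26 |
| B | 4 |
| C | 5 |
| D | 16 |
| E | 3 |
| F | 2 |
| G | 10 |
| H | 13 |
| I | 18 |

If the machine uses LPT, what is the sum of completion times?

658

LPT (decreasing processing time): A I D H G C B E F.
A: 0→26
I: 26→44
D: 44→60
H: 60→73
G: 73→83
C: 83→88
B: 88→92
E: 92→95
F: 95→97
Sum = 26+44+60+73+83+88+92+95+97 = 658.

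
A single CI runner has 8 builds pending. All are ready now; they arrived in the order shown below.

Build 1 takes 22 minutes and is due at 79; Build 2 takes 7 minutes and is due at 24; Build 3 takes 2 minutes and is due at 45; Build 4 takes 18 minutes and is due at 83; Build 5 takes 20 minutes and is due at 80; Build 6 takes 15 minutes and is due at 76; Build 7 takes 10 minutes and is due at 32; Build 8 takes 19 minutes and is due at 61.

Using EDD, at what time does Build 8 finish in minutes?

EDD (increasing due date): Build 2 Build 7 Build 3 Build 8 Build 6 Build 1 Build 5 Build 4.
Build 2: 0→7
Build 7: 7→17
Build 3: 17→19
Build 8: 19→38

38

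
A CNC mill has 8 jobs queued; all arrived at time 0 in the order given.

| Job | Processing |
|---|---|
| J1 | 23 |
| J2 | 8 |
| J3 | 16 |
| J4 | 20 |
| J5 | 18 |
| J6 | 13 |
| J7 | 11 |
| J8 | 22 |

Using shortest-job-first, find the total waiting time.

SPT (increasing processing time): J2 J7 J6 J3 J5 J4 J8 J1.
J2: waits 0, runs 0→8
J7: waits 8, runs 8→19
J6: waits 19, runs 19→32
J3: waits 32, runs 32→48
J5: waits 48, runs 48→66
J4: waits 66, runs 66→86
J8: waits 86, runs 86→108
J1: waits 108, runs 108→131
Sum = 0+8+19+32+48+66+86+108 = 367.

367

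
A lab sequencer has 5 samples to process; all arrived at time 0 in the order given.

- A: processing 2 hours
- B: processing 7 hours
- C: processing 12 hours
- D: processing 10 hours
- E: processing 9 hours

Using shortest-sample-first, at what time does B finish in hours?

SPT (increasing processing time): A B E D C.
A: 0→2
B: 2→9

9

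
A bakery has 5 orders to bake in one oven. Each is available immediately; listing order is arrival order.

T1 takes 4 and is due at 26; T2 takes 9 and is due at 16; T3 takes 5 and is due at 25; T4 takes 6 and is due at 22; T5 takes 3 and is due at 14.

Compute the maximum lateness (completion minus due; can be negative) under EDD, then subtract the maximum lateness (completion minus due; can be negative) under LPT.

-12

EDD (increasing due date): T5 T2 T4 T3 T1.
T5: 0→3, due 14, lateness -11
T2: 3→12, due 16, lateness -4
T4: 12→18, due 22, lateness -4
T3: 18→23, due 25, lateness -2
T1: 23→27, due 26, lateness 1
Maximum = 1.
LPT (decreasing processing time): T2 T4 T3 T1 T5.
T2: 0→9, due 16, lateness -7
T4: 9→15, due 22, lateness -7
T3: 15→20, due 25, lateness -5
T1: 20→24, due 26, lateness -2
T5: 24→27, due 14, lateness 13
Maximum = 13.
Difference = 1 − 13 = -12.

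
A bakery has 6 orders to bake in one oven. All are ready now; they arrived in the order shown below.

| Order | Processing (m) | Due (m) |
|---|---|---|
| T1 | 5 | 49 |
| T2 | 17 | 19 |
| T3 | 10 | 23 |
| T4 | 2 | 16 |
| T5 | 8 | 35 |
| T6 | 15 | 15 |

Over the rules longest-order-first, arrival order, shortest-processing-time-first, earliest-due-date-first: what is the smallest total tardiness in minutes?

LPT (decreasing processing time): T2 T6 T3 T5 T1 T4.
T2: 0→17, due 19, tardiness 0
T6: 17→32, due 15, tardiness 17
T3: 32→42, due 23, tardiness 19
T5: 42→50, due 35, tardiness 15
T1: 50→55, due 49, tardiness 6
T4: 55→57, due 16, tardiness 41
Sum = 0+17+19+15+6+41 = 98.
FIFO (arrival order): T1 T2 T3 T4 T5 T6.
T1: 0→5, due 49, tardiness 0
T2: 5→22, due 19, tardiness 3
T3: 22→32, due 23, tardiness 9
T4: 32→34, due 16, tardiness 18
T5: 34→42, due 35, tardiness 7
T6: 42→57, due 15, tardiness 42
Sum = 0+3+9+18+7+42 = 79.
SPT (increasing processing time): T4 T1 T5 T3 T6 T2.
T4: 0→2, due 16, tardiness 0
T1: 2→7, due 49, tardiness 0
T5: 7→15, due 35, tardiness 0
T3: 15→25, due 23, tardiness 2
T6: 25→40, due 15, tardiness 25
T2: 40→57, due 19, tardiness 38
Sum = 0+0+0+2+25+38 = 65.
EDD (increasing due date): T6 T4 T2 T3 T5 T1.
T6: 0→15, due 15, tardiness 0
T4: 15→17, due 16, tardiness 1
T2: 17→34, due 19, tardiness 15
T3: 34→44, due 23, tardiness 21
T5: 44→52, due 35, tardiness 17
T1: 52→57, due 49, tardiness 8
Sum = 0+1+15+21+17+8 = 62.
LPT 98, FIFO 79, SPT 65, EDD 62 → minimum 62.

62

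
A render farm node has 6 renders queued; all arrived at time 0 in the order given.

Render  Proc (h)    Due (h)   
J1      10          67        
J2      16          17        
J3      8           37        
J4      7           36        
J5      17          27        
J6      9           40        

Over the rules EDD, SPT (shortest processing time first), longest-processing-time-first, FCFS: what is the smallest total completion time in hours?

EDD (increasing due date): J2 J5 J4 J3 J6 J1.
J2: 0→16
J5: 16→33
J4: 33→40
J3: 40→48
J6: 48→57
J1: 57→67
Sum = 16+33+40+48+57+67 = 261.
SPT (increasing processing time): J4 J3 J6 J1 J2 J5.
J4: 0→7
J3: 7→15
J6: 15→24
J1: 24→34
J2: 34→50
J5: 50→67
Sum = 7+15+24+34+50+67 = 197.
LPT (decreasing processing time): J5 J2 J1 J6 J3 J4.
J5: 0→17
J2: 17→33
J1: 33→43
J6: 43→52
J3: 52→60
J4: 60→67
Sum = 17+33+43+52+60+67 = 272.
FIFO (arrival order): J1 J2 J3 J4 J5 J6.
J1: 0→10
J2: 10→26
J3: 26→34
J4: 34→41
J5: 41→58
J6: 58→67
Sum = 10+26+34+41+58+67 = 236.
EDD 261, SPT 197, LPT 272, FIFO 236 → minimum 197.

197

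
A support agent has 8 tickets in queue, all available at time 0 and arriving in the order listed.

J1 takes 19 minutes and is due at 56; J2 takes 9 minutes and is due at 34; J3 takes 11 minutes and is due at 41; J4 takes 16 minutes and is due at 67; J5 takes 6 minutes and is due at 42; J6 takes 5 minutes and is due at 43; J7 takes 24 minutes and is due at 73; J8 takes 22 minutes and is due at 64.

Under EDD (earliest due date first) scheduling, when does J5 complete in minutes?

EDD (increasing due date): J2 J3 J5 J6 J1 J8 J4 J7.
J2: 0→9
J3: 9→20
J5: 20→26

26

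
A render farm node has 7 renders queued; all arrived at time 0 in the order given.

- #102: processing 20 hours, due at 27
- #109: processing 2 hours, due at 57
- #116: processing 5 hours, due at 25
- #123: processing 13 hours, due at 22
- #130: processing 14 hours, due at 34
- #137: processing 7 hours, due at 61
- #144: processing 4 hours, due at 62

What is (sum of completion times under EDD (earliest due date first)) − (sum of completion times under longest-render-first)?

EDD (increasing due date): #123 #116 #102 #130 #109 #137 #144.
#123: 0→13
#116: 13→18
#102: 18→38
#130: 38→52
#109: 52→54
#137: 54→61
#144: 61→65
Sum = 13+18+38+52+54+61+65 = 301.
LPT (decreasing processing time): #102 #130 #123 #137 #116 #144 #109.
#102: 0→20
#130: 20→34
#123: 34→47
#137: 47→54
#116: 54→59
#144: 59→63
#109: 63→65
Sum = 20+34+47+54+59+63+65 = 342.
Difference = 301 − 342 = -41.

-41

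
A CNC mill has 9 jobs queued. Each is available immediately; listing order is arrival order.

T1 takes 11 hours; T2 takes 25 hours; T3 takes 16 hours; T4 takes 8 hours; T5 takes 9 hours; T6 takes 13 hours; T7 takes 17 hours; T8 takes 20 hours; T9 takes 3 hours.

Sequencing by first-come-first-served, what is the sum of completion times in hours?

FIFO (arrival order): T1 T2 T3 T4 T5 T6 T7 T8 T9.
T1: 0→11
T2: 11→36
T3: 36→52
T4: 52→60
T5: 60→69
T6: 69→82
T7: 82→99
T8: 99→119
T9: 119→122
Sum = 11+36+52+60+69+82+99+119+122 = 650.

650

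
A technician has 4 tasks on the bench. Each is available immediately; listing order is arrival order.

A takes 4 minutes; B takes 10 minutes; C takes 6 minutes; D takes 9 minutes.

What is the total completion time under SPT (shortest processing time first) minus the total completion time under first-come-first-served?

-5

SPT (increasing processing time): A C D B.
A: 0→4
C: 4→10
D: 10→19
B: 19→29
Sum = 4+10+19+29 = 62.
FIFO (arrival order): A B C D.
A: 0→4
B: 4→14
C: 14→20
D: 20→29
Sum = 4+14+20+29 = 67.
Difference = 62 − 67 = -5.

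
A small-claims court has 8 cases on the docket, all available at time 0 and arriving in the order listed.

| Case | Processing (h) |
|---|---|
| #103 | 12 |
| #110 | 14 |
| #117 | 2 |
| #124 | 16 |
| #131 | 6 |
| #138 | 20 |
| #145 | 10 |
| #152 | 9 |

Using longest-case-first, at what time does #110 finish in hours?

50

LPT (decreasing processing time): #138 #124 #110 #103 #145 #152 #131 #117.
#138: 0→20
#124: 20→36
#110: 36→50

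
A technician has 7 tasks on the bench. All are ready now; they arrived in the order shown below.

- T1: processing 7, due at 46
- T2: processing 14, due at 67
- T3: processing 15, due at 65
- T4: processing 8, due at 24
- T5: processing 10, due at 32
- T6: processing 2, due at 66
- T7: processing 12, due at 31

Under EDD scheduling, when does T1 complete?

37

EDD (increasing due date): T4 T7 T5 T1 T3 T6 T2.
T4: 0→8
T7: 8→20
T5: 20→30
T1: 30→37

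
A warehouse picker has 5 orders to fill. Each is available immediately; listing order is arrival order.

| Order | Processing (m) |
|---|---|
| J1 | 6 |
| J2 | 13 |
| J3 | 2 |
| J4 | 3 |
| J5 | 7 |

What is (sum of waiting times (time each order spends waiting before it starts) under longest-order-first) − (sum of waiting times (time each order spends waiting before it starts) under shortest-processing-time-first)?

LPT (decreasing processing time): J2 J5 J1 J4 J3.
J2: waits 0, runs 0→13
J5: waits 13, runs 13→20
J1: waits 20, runs 20→26
J4: waits 26, runs 26→29
J3: waits 29, runs 29→31
Sum = 0+13+20+26+29 = 88.
SPT (increasing processing time): J3 J4 J1 J5 J2.
J3: waits 0, runs 0→2
J4: waits 2, runs 2→5
J1: waits 5, runs 5→11
J5: waits 11, runs 11→18
J2: waits 18, runs 18→31
Sum = 0+2+5+11+18 = 36.
Difference = 88 − 36 = 52.

52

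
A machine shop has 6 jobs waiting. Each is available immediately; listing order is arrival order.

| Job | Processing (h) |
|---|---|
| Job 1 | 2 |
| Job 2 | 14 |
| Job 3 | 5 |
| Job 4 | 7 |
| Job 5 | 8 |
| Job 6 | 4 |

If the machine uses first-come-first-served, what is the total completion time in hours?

143

FIFO (arrival order): Job 1 Job 2 Job 3 Job 4 Job 5 Job 6.
Job 1: 0→2
Job 2: 2→16
Job 3: 16→21
Job 4: 21→28
Job 5: 28→36
Job 6: 36→40
Sum = 2+16+21+28+36+40 = 143.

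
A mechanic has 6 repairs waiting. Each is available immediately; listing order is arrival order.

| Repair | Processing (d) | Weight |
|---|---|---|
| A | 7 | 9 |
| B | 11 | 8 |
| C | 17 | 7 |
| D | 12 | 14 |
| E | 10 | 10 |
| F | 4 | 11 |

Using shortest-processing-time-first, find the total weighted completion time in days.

1652

SPT (increasing processing time): F A E B D C.
F: finishes 4, weight 11, w·C = 44
A: finishes 11, weight 9, w·C = 99
E: finishes 21, weight 10, w·C = 210
B: finishes 32, weight 8, w·C = 256
D: finishes 44, weight 14, w·C = 616
C: finishes 61, weight 7, w·C = 427
Sum = 44+99+210+256+616+427 = 1652.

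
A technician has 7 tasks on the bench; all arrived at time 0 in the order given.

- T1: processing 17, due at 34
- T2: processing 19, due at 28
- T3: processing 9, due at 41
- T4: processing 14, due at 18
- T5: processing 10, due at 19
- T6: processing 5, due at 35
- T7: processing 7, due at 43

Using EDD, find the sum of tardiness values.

147

EDD (increasing due date): T4 T5 T2 T1 T6 T3 T7.
T4: 0→14, due 18, tardiness 0
T5: 14→24, due 19, tardiness 5
T2: 24→43, due 28, tardiness 15
T1: 43→60, due 34, tardiness 26
T6: 60→65, due 35, tardiness 30
T3: 65→74, due 41, tardiness 33
T7: 74→81, due 43, tardiness 38
Sum = 0+5+15+26+30+33+38 = 147.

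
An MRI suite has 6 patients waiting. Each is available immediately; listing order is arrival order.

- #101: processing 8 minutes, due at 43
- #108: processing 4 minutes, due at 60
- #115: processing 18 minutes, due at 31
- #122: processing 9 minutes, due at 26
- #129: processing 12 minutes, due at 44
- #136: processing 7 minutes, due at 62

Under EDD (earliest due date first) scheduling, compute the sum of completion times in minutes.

EDD (increasing due date): #122 #115 #101 #129 #108 #136.
#122: 0→9
#115: 9→27
#101: 27→35
#129: 35→47
#108: 47→51
#136: 51→58
Sum = 9+27+35+47+51+58 = 227.

227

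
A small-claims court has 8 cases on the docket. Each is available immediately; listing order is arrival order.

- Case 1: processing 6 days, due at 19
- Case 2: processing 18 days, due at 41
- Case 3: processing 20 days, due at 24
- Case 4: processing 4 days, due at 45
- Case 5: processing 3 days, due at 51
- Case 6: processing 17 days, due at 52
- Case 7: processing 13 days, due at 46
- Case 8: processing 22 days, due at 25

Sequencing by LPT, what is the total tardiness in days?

LPT (decreasing processing time): Case 8 Case 3 Case 2 Case 6 Case 7 Case 1 Case 4 Case 5.
Case 8: 0→22, due 25, tardiness 0
Case 3: 22→42, due 24, tardiness 18
Case 2: 42→60, due 41, tardiness 19
Case 6: 60→77, due 52, tardiness 25
Case 7: 77→90, due 46, tardiness 44
Case 1: 90→96, due 19, tardiness 77
Case 4: 96→100, due 45, tardiness 55
Case 5: 100→103, due 51, tardiness 52
Sum = 0+18+19+25+44+77+55+52 = 290.

290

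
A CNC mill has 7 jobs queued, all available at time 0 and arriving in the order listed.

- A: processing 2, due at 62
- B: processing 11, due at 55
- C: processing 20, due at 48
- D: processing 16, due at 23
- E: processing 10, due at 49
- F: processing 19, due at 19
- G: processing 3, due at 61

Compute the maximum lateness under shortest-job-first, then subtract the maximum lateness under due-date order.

21

SPT (increasing processing time): A G E B D F C.
A: 0→2, due 62, lateness -60
G: 2→5, due 61, lateness -56
E: 5→15, due 49, lateness -34
B: 15→26, due 55, lateness -29
D: 26→42, due 23, lateness 19
F: 42→61, due 19, lateness 42
C: 61→81, due 48, lateness 33
Maximum = 42.
EDD (increasing due date): F D C E B G A.
F: 0→19, due 19, lateness 0
D: 19→35, due 23, lateness 12
C: 35→55, due 48, lateness 7
E: 55→65, due 49, lateness 16
B: 65→76, due 55, lateness 21
G: 76→79, due 61, lateness 18
A: 79→81, due 62, lateness 19
Maximum = 21.
Difference = 42 − 21 = 21.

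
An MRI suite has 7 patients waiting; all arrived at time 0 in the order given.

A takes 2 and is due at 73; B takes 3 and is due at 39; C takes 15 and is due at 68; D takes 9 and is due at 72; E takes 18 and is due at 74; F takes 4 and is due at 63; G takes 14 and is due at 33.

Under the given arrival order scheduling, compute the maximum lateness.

32

FIFO (arrival order): A B C D E F G.
A: 0→2, due 73, lateness -71
B: 2→5, due 39, lateness -34
C: 5→20, due 68, lateness -48
D: 20→29, due 72, lateness -43
E: 29→47, due 74, lateness -27
F: 47→51, due 63, lateness -12
G: 51→65, due 33, lateness 32
Maximum = 32.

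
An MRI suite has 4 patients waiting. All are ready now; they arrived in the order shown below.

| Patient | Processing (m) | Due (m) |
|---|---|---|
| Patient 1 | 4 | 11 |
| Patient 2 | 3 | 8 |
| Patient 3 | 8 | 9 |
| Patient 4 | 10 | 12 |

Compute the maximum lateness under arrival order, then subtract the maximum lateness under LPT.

-4

FIFO (arrival order): Patient 1 Patient 2 Patient 3 Patient 4.
Patient 1: 0→4, due 11, lateness -7
Patient 2: 4→7, due 8, lateness -1
Patient 3: 7→15, due 9, lateness 6
Patient 4: 15→25, due 12, lateness 13
Maximum = 13.
LPT (decreasing processing time): Patient 4 Patient 3 Patient 1 Patient 2.
Patient 4: 0→10, due 12, lateness -2
Patient 3: 10→18, due 9, lateness 9
Patient 1: 18→22, due 11, lateness 11
Patient 2: 22→25, due 8, lateness 17
Maximum = 17.
Difference = 13 − 17 = -4.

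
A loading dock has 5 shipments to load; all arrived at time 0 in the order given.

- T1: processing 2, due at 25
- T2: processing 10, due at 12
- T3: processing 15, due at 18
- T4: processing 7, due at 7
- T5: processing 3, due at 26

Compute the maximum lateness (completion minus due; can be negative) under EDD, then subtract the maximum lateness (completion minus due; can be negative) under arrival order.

-13

EDD (increasing due date): T4 T2 T3 T1 T5.
T4: 0→7, due 7, lateness 0
T2: 7→17, due 12, lateness 5
T3: 17→32, due 18, lateness 14
T1: 32→34, due 25, lateness 9
T5: 34→37, due 26, lateness 11
Maximum = 14.
FIFO (arrival order): T1 T2 T3 T4 T5.
T1: 0→2, due 25, lateness -23
T2: 2→12, due 12, lateness 0
T3: 12→27, due 18, lateness 9
T4: 27→34, due 7, lateness 27
T5: 34→37, due 26, lateness 11
Maximum = 27.
Difference = 14 − 27 = -13.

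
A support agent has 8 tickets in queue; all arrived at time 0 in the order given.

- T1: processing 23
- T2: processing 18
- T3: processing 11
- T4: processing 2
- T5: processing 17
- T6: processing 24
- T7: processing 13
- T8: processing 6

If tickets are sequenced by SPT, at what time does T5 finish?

49

SPT (increasing processing time): T4 T8 T3 T7 T5 T2 T1 T6.
T4: 0→2
T8: 2→8
T3: 8→19
T7: 19→32
T5: 32→49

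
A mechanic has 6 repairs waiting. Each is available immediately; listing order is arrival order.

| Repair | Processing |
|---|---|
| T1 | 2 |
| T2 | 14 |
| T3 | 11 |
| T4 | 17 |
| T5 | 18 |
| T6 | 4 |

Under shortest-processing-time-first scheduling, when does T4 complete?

SPT (increasing processing time): T1 T6 T3 T2 T4 T5.
T1: 0→2
T6: 2→6
T3: 6→17
T2: 17→31
T4: 31→48

48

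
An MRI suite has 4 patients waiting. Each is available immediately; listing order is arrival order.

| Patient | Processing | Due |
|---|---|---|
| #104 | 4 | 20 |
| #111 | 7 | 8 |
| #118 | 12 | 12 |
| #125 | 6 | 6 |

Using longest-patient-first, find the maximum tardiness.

19

LPT (decreasing processing time): #118 #111 #125 #104.
#118: 0→12, due 12, tardiness 0
#111: 12→19, due 8, tardiness 11
#125: 19→25, due 6, tardiness 19
#104: 25→29, due 20, tardiness 9
Maximum = 19.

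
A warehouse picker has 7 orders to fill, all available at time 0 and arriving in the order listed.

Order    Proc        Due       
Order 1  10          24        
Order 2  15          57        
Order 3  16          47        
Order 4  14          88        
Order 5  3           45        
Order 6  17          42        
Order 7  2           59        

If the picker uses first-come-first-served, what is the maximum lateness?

33

FIFO (arrival order): Order 1 Order 2 Order 3 Order 4 Order 5 Order 6 Order 7.
Order 1: 0→10, due 24, lateness -14
Order 2: 10→25, due 57, lateness -32
Order 3: 25→41, due 47, lateness -6
Order 4: 41→55, due 88, lateness -33
Order 5: 55→58, due 45, lateness 13
Order 6: 58→75, due 42, lateness 33
Order 7: 75→77, due 59, lateness 18
Maximum = 33.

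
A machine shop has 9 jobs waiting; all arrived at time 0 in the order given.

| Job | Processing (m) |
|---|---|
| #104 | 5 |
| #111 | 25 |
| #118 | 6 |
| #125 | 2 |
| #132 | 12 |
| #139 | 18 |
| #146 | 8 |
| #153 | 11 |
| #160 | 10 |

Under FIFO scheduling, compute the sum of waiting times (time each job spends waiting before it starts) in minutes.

390

FIFO (arrival order): #104 #111 #118 #125 #132 #139 #146 #153 #160.
#104: waits 0, runs 0→5
#111: waits 5, runs 5→30
#118: waits 30, runs 30→36
#125: waits 36, runs 36→38
#132: waits 38, runs 38→50
#139: waits 50, runs 50→68
#146: waits 68, runs 68→76
#153: waits 76, runs 76→87
#160: waits 87, runs 87→97
Sum = 0+5+30+36+38+50+68+76+87 = 390.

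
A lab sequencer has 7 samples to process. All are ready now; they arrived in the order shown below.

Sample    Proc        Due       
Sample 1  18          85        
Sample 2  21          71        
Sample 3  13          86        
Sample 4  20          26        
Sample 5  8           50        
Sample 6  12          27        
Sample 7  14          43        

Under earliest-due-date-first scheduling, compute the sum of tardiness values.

EDD (increasing due date): Sample 4 Sample 6 Sample 7 Sample 5 Sample 2 Sample 1 Sample 3.
Sample 4: 0→20, due 26, tardiness 0
Sample 6: 20→32, due 27, tardiness 5
Sample 7: 32→46, due 43, tardiness 3
Sample 5: 46→54, due 50, tardiness 4
Sample 2: 54→75, due 71, tardiness 4
Sample 1: 75→93, due 85, tardiness 8
Sample 3: 93→106, due 86, tardiness 20
Sum = 0+5+3+4+4+8+20 = 44.

44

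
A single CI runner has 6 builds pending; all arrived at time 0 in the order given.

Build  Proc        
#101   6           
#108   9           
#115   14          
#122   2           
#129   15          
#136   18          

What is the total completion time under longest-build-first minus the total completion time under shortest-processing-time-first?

LPT (decreasing processing time): #136 #129 #115 #108 #101 #122.
#136: 0→18
#129: 18→33
#115: 33→47
#108: 47→56
#101: 56→62
#122: 62→64
Sum = 18+33+47+56+62+64 = 280.
SPT (increasing processing time): #122 #101 #108 #115 #129 #136.
#122: 0→2
#101: 2→8
#108: 8→17
#115: 17→31
#129: 31→46
#136: 46→64
Sum = 2+8+17+31+46+64 = 168.
Difference = 280 − 168 = 112.

112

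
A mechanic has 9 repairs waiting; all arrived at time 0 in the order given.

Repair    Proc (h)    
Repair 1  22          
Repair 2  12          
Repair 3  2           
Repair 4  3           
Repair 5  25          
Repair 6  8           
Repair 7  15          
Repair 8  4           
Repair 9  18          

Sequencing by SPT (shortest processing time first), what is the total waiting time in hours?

SPT (increasing processing time): Repair 3 Repair 4 Repair 8 Repair 6 Repair 2 Repair 7 Repair 9 Repair 1 Repair 5.
Repair 3: waits 0, runs 0→2
Repair 4: waits 2, runs 2→5
Repair 8: waits 5, runs 5→9
Repair 6: waits 9, runs 9→17
Repair 2: waits 17, runs 17→29
Repair 7: waits 29, runs 29→44
Repair 9: waits 44, runs 44→62
Repair 1: waits 62, runs 62→84
Repair 5: waits 84, runs 84→109
Sum = 0+2+5+9+17+29+44+62+84 = 252.

252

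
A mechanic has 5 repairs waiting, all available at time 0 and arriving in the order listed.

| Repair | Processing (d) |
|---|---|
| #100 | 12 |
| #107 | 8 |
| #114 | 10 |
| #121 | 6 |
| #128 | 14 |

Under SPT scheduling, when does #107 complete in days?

14

SPT (increasing processing time): #121 #107 #114 #100 #128.
#121: 0→6
#107: 6→14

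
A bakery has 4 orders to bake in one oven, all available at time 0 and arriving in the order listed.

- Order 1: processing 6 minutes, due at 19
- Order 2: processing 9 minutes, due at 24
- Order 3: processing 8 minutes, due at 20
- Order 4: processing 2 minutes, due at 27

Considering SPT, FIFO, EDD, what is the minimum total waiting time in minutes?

SPT (increasing processing time): Order 4 Order 1 Order 3 Order 2.
Order 4: waits 0, runs 0→2
Order 1: waits 2, runs 2→8
Order 3: waits 8, runs 8→16
Order 2: waits 16, runs 16→25
Sum = 0+2+8+16 = 26.
FIFO (arrival order): Order 1 Order 2 Order 3 Order 4.
Order 1: waits 0, runs 0→6
Order 2: waits 6, runs 6→15
Order 3: waits 15, runs 15→23
Order 4: waits 23, runs 23→25
Sum = 0+6+15+23 = 44.
EDD (increasing due date): Order 1 Order 3 Order 2 Order 4.
Order 1: waits 0, runs 0→6
Order 3: waits 6, runs 6→14
Order 2: waits 14, runs 14→23
Order 4: waits 23, runs 23→25
Sum = 0+6+14+23 = 43.
SPT 26, FIFO 44, EDD 43 → minimum 26.

26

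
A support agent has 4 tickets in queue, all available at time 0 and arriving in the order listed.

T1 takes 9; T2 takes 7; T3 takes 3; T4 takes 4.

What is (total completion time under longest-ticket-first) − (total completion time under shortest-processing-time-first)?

LPT (decreasing processing time): T1 T2 T4 T3.
T1: 0→9
T2: 9→16
T4: 16→20
T3: 20→23
Sum = 9+16+20+23 = 68.
SPT (increasing processing time): T3 T4 T2 T1.
T3: 0→3
T4: 3→7
T2: 7→14
T1: 14→23
Sum = 3+7+14+23 = 47.
Difference = 68 − 47 = 21.

21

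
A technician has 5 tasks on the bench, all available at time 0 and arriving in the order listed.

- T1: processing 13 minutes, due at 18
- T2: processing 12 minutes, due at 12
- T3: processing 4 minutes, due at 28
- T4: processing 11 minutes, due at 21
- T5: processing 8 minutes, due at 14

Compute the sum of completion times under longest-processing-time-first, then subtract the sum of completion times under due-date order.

9

LPT (decreasing processing time): T1 T2 T4 T5 T3.
T1: 0→13
T2: 13→25
T4: 25→36
T5: 36→44
T3: 44→48
Sum = 13+25+36+44+48 = 166.
EDD (increasing due date): T2 T5 T1 T4 T3.
T2: 0→12
T5: 12→20
T1: 20→33
T4: 33→44
T3: 44→48
Sum = 12+20+33+44+48 = 157.
Difference = 166 − 157 = 9.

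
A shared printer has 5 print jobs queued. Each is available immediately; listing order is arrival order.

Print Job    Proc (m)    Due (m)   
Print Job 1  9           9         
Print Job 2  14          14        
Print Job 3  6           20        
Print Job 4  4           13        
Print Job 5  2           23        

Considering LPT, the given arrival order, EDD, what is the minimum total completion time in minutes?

117

LPT (decreasing processing time): Print Job 2 Print Job 1 Print Job 3 Print Job 4 Print Job 5.
Print Job 2: 0→14
Print Job 1: 14→23
Print Job 3: 23→29
Print Job 4: 29→33
Print Job 5: 33→35
Sum = 14+23+29+33+35 = 134.
FIFO (arrival order): Print Job 1 Print Job 2 Print Job 3 Print Job 4 Print Job 5.
Print Job 1: 0→9
Print Job 2: 9→23
Print Job 3: 23→29
Print Job 4: 29→33
Print Job 5: 33→35
Sum = 9+23+29+33+35 = 129.
EDD (increasing due date): Print Job 1 Print Job 4 Print Job 2 Print Job 3 Print Job 5.
Print Job 1: 0→9
Print Job 4: 9→13
Print Job 2: 13→27
Print Job 3: 27→33
Print Job 5: 33→35
Sum = 9+13+27+33+35 = 117.
LPT 134, FIFO 129, EDD 117 → minimum 117.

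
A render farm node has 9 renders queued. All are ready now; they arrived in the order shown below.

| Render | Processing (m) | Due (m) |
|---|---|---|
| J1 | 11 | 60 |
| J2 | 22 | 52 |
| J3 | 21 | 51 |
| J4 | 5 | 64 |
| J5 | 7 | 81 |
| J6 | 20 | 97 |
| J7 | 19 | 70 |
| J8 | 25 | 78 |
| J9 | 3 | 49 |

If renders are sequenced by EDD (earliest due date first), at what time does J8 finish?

106

EDD (increasing due date): J9 J3 J2 J1 J4 J7 J8 J5 J6.
J9: 0→3
J3: 3→24
J2: 24→46
J1: 46→57
J4: 57→62
J7: 62→81
J8: 81→106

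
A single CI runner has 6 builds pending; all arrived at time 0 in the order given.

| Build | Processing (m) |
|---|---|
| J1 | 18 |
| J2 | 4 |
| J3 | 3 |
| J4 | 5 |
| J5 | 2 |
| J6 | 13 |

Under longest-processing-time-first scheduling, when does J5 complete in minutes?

LPT (decreasing processing time): J1 J6 J4 J2 J3 J5.
J1: 0→18
J6: 18→31
J4: 31→36
J2: 36→40
J3: 40→43
J5: 43→45

45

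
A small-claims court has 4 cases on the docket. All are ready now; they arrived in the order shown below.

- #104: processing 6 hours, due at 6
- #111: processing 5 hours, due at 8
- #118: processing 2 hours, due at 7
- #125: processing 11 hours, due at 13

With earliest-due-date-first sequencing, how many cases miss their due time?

EDD (increasing due date): #104 #118 #111 #125.
#104: 0→6, due 6, tardiness 0
#118: 6→8, due 7, tardiness 1
#111: 8→13, due 8, tardiness 5
#125: 13→24, due 13, tardiness 11
Late cases: 3.

3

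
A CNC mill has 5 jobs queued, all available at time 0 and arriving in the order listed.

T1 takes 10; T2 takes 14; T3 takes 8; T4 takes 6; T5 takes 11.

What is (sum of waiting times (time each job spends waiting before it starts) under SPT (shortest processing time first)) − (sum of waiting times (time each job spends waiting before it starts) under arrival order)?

SPT (increasing processing time): T4 T3 T1 T5 T2.
T4: waits 0, runs 0→6
T3: waits 6, runs 6→14
T1: waits 14, runs 14→24
T5: waits 24, runs 24→35
T2: waits 35, runs 35→49
Sum = 0+6+14+24+35 = 79.
FIFO (arrival order): T1 T2 T3 T4 T5.
T1: waits 0, runs 0→10
T2: waits 10, runs 10→24
T3: waits 24, runs 24→32
T4: waits 32, runs 32→38
T5: waits 38, runs 38→49
Sum = 0+10+24+32+38 = 104.
Difference = 79 − 104 = -25.

-25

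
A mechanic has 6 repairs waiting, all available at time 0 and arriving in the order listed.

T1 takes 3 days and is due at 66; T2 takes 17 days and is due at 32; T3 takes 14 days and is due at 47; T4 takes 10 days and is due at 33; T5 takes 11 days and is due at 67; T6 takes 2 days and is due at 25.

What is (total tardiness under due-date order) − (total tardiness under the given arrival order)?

EDD (increasing due date): T6 T2 T4 T3 T1 T5.
T6: 0→2, due 25, tardiness 0
T2: 2→19, due 32, tardiness 0
T4: 19→29, due 33, tardiness 0
T3: 29→43, due 47, tardiness 0
T1: 43→46, due 66, tardiness 0
T5: 46→57, due 67, tardiness 0
Sum = 0+0+0+0+0+0 = 0.
FIFO (arrival order): T1 T2 T3 T4 T5 T6.
T1: 0→3, due 66, tardiness 0
T2: 3→20, due 32, tardiness 0
T3: 20→34, due 47, tardiness 0
T4: 34→44, due 33, tardiness 11
T5: 44→55, due 67, tardiness 0
T6: 55→57, due 25, tardiness 32
Sum = 0+0+0+11+0+32 = 43.
Difference = 0 − 43 = -43.

-43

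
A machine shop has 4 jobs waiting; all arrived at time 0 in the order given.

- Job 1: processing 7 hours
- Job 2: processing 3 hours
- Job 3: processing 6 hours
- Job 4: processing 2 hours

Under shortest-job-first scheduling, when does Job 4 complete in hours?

2

SPT (increasing processing time): Job 4 Job 2 Job 3 Job 1.
Job 4: 0→2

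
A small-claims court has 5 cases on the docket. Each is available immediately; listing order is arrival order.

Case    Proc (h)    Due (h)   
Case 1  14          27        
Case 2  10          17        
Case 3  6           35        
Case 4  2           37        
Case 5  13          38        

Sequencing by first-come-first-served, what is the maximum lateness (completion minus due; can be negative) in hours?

FIFO (arrival order): Case 1 Case 2 Case 3 Case 4 Case 5.
Case 1: 0→14, due 27, lateness -13
Case 2: 14→24, due 17, lateness 7
Case 3: 24→30, due 35, lateness -5
Case 4: 30→32, due 37, lateness -5
Case 5: 32→45, due 38, lateness 7
Maximum = 7.

7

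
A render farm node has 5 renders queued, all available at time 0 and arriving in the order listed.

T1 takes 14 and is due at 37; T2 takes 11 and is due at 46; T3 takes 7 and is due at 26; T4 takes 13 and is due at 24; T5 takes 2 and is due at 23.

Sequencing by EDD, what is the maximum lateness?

EDD (increasing due date): T5 T4 T3 T1 T2.
T5: 0→2, due 23, lateness -21
T4: 2→15, due 24, lateness -9
T3: 15→22, due 26, lateness -4
T1: 22→36, due 37, lateness -1
T2: 36→47, due 46, lateness 1
Maximum = 1.

1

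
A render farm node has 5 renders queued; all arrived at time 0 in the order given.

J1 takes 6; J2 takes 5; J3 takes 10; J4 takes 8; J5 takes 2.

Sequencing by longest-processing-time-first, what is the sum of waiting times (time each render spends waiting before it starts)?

LPT (decreasing processing time): J3 J4 J1 J2 J5.
J3: waits 0, runs 0→10
J4: waits 10, runs 10→18
J1: waits 18, runs 18→24
J2: waits 24, runs 24→29
J5: waits 29, runs 29→31
Sum = 0+10+18+24+29 = 81.

81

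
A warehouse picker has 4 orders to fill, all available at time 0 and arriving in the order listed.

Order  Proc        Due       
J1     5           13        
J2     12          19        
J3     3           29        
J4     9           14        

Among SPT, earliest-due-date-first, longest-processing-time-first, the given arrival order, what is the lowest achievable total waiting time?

28

SPT (increasing processing time): J3 J1 J4 J2.
J3: waits 0, runs 0→3
J1: waits 3, runs 3→8
J4: waits 8, runs 8→17
J2: waits 17, runs 17→29
Sum = 0+3+8+17 = 28.
EDD (increasing due date): J1 J4 J2 J3.
J1: waits 0, runs 0→5
J4: waits 5, runs 5→14
J2: waits 14, runs 14→26
J3: waits 26, runs 26→29
Sum = 0+5+14+26 = 45.
LPT (decreasing processing time): J2 J4 J1 J3.
J2: waits 0, runs 0→12
J4: waits 12, runs 12→21
J1: waits 21, runs 21→26
J3: waits 26, runs 26→29
Sum = 0+12+21+26 = 59.
FIFO (arrival order): J1 J2 J3 J4.
J1: waits 0, runs 0→5
J2: waits 5, runs 5→17
J3: waits 17, runs 17→20
J4: waits 20, runs 20→29
Sum = 0+5+17+20 = 42.
SPT 28, EDD 45, LPT 59, FIFO 42 → minimum 28.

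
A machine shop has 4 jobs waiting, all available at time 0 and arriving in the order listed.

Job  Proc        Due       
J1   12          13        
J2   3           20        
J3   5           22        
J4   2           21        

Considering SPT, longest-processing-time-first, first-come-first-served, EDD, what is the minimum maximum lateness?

SPT (increasing processing time): J4 J2 J3 J1.
J4: 0→2, due 21, lateness -19
J2: 2→5, due 20, lateness -15
J3: 5→10, due 22, lateness -12
J1: 10→22, due 13, lateness 9
Maximum = 9.
LPT (decreasing processing time): J1 J3 J2 J4.
J1: 0→12, due 13, lateness -1
J3: 12→17, due 22, lateness -5
J2: 17→20, due 20, lateness 0
J4: 20→22, due 21, lateness 1
Maximum = 1.
FIFO (arrival order): J1 J2 J3 J4.
J1: 0→12, due 13, lateness -1
J2: 12→15, due 20, lateness -5
J3: 15→20, due 22, lateness -2
J4: 20→22, due 21, lateness 1
Maximum = 1.
EDD (increasing due date): J1 J2 J4 J3.
J1: 0→12, due 13, lateness -1
J2: 12→15, due 20, lateness -5
J4: 15→17, due 21, lateness -4
J3: 17→22, due 22, lateness 0
Maximum = 0.
SPT 9, LPT 1, FIFO 1, EDD 0 → minimum 0.

0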